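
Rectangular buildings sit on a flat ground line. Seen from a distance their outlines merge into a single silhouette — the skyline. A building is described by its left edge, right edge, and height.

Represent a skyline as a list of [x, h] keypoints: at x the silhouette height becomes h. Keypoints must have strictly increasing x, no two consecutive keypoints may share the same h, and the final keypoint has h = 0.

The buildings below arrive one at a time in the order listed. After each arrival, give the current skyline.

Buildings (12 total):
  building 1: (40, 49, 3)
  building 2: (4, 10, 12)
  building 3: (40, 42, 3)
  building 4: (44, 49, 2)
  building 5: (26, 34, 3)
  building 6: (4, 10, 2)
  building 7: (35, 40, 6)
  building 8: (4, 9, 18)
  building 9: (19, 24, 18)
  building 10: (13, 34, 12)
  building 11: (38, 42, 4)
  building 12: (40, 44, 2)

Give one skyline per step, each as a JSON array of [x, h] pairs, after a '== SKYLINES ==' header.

== SKYLINES ==
[[40,3],[49,0]]
[[4,12],[10,0],[40,3],[49,0]]
[[4,12],[10,0],[40,3],[49,0]]
[[4,12],[10,0],[40,3],[49,0]]
[[4,12],[10,0],[26,3],[34,0],[40,3],[49,0]]
[[4,12],[10,0],[26,3],[34,0],[40,3],[49,0]]
[[4,12],[10,0],[26,3],[34,0],[35,6],[40,3],[49,0]]
[[4,18],[9,12],[10,0],[26,3],[34,0],[35,6],[40,3],[49,0]]
[[4,18],[9,12],[10,0],[19,18],[24,0],[26,3],[34,0],[35,6],[40,3],[49,0]]
[[4,18],[9,12],[10,0],[13,12],[19,18],[24,12],[34,0],[35,6],[40,3],[49,0]]
[[4,18],[9,12],[10,0],[13,12],[19,18],[24,12],[34,0],[35,6],[40,4],[42,3],[49,0]]
[[4,18],[9,12],[10,0],[13,12],[19,18],[24,12],[34,0],[35,6],[40,4],[42,3],[49,0]]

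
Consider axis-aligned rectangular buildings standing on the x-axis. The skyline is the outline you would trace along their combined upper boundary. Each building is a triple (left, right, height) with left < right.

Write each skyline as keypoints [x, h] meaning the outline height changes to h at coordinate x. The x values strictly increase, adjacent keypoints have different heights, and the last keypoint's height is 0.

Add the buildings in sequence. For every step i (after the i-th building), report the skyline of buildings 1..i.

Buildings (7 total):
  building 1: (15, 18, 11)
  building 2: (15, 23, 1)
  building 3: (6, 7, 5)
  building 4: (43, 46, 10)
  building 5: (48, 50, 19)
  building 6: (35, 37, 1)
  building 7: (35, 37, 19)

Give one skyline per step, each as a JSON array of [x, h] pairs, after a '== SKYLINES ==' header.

== SKYLINES ==
[[15,11],[18,0]]
[[15,11],[18,1],[23,0]]
[[6,5],[7,0],[15,11],[18,1],[23,0]]
[[6,5],[7,0],[15,11],[18,1],[23,0],[43,10],[46,0]]
[[6,5],[7,0],[15,11],[18,1],[23,0],[43,10],[46,0],[48,19],[50,0]]
[[6,5],[7,0],[15,11],[18,1],[23,0],[35,1],[37,0],[43,10],[46,0],[48,19],[50,0]]
[[6,5],[7,0],[15,11],[18,1],[23,0],[35,19],[37,0],[43,10],[46,0],[48,19],[50,0]]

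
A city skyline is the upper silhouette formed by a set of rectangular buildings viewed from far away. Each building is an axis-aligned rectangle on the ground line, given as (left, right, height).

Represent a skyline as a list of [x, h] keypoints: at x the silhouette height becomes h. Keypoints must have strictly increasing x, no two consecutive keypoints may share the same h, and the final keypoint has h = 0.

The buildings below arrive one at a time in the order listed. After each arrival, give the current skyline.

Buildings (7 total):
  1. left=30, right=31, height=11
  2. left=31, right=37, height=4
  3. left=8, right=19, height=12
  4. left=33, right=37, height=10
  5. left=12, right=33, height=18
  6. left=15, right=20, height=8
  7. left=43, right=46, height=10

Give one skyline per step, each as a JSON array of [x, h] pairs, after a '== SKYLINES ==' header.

== SKYLINES ==
[[30,11],[31,0]]
[[30,11],[31,4],[37,0]]
[[8,12],[19,0],[30,11],[31,4],[37,0]]
[[8,12],[19,0],[30,11],[31,4],[33,10],[37,0]]
[[8,12],[12,18],[33,10],[37,0]]
[[8,12],[12,18],[33,10],[37,0]]
[[8,12],[12,18],[33,10],[37,0],[43,10],[46,0]]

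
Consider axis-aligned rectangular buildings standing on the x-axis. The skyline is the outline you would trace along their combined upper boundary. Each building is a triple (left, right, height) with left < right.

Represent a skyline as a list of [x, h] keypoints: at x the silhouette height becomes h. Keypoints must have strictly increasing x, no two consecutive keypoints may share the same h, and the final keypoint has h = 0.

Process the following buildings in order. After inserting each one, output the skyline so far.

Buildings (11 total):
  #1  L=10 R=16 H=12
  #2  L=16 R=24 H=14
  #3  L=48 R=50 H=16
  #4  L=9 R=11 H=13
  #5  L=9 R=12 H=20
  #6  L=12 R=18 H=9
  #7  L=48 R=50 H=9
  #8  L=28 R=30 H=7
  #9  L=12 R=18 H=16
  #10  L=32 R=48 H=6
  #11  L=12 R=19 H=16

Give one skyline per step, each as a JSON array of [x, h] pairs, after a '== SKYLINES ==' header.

== SKYLINES ==
[[10,12],[16,0]]
[[10,12],[16,14],[24,0]]
[[10,12],[16,14],[24,0],[48,16],[50,0]]
[[9,13],[11,12],[16,14],[24,0],[48,16],[50,0]]
[[9,20],[12,12],[16,14],[24,0],[48,16],[50,0]]
[[9,20],[12,12],[16,14],[24,0],[48,16],[50,0]]
[[9,20],[12,12],[16,14],[24,0],[48,16],[50,0]]
[[9,20],[12,12],[16,14],[24,0],[28,7],[30,0],[48,16],[50,0]]
[[9,20],[12,16],[18,14],[24,0],[28,7],[30,0],[48,16],[50,0]]
[[9,20],[12,16],[18,14],[24,0],[28,7],[30,0],[32,6],[48,16],[50,0]]
[[9,20],[12,16],[19,14],[24,0],[28,7],[30,0],[32,6],[48,16],[50,0]]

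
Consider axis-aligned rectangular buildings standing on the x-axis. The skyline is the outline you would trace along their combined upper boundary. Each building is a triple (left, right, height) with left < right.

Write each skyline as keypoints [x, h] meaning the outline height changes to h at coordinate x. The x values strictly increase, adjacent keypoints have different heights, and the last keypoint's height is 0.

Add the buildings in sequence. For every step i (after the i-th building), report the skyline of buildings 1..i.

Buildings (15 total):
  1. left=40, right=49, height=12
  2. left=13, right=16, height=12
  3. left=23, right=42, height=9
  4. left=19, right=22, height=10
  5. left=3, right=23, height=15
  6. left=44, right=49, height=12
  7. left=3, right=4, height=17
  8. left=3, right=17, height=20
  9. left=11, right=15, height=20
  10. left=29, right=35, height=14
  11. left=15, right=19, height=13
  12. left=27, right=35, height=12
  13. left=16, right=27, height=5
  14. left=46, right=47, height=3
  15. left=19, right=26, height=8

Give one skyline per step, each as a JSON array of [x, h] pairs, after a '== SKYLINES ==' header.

== SKYLINES ==
[[40,12],[49,0]]
[[13,12],[16,0],[40,12],[49,0]]
[[13,12],[16,0],[23,9],[40,12],[49,0]]
[[13,12],[16,0],[19,10],[22,0],[23,9],[40,12],[49,0]]
[[3,15],[23,9],[40,12],[49,0]]
[[3,15],[23,9],[40,12],[49,0]]
[[3,17],[4,15],[23,9],[40,12],[49,0]]
[[3,20],[17,15],[23,9],[40,12],[49,0]]
[[3,20],[17,15],[23,9],[40,12],[49,0]]
[[3,20],[17,15],[23,9],[29,14],[35,9],[40,12],[49,0]]
[[3,20],[17,15],[23,9],[29,14],[35,9],[40,12],[49,0]]
[[3,20],[17,15],[23,9],[27,12],[29,14],[35,9],[40,12],[49,0]]
[[3,20],[17,15],[23,9],[27,12],[29,14],[35,9],[40,12],[49,0]]
[[3,20],[17,15],[23,9],[27,12],[29,14],[35,9],[40,12],[49,0]]
[[3,20],[17,15],[23,9],[27,12],[29,14],[35,9],[40,12],[49,0]]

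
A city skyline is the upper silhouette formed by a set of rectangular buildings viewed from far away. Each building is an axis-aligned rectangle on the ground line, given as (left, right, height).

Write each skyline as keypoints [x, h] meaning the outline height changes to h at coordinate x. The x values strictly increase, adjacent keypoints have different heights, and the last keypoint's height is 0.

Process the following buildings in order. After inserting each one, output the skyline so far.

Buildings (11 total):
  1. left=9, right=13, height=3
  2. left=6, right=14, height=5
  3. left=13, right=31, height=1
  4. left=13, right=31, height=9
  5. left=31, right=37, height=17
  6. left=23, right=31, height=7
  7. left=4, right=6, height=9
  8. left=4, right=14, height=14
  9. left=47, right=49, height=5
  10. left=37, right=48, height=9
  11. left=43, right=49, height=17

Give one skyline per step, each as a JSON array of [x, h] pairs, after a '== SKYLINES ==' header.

== SKYLINES ==
[[9,3],[13,0]]
[[6,5],[14,0]]
[[6,5],[14,1],[31,0]]
[[6,5],[13,9],[31,0]]
[[6,5],[13,9],[31,17],[37,0]]
[[6,5],[13,9],[31,17],[37,0]]
[[4,9],[6,5],[13,9],[31,17],[37,0]]
[[4,14],[14,9],[31,17],[37,0]]
[[4,14],[14,9],[31,17],[37,0],[47,5],[49,0]]
[[4,14],[14,9],[31,17],[37,9],[48,5],[49,0]]
[[4,14],[14,9],[31,17],[37,9],[43,17],[49,0]]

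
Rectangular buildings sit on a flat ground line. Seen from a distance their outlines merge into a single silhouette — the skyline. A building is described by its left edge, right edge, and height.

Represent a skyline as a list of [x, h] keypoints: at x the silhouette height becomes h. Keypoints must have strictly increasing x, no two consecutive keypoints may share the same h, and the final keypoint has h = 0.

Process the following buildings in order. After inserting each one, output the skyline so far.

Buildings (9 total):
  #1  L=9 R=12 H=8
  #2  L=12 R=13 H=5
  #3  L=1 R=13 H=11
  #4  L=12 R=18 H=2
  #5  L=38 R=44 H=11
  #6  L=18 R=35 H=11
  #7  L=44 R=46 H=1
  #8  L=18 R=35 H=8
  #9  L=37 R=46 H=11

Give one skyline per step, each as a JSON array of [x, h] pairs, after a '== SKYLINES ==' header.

== SKYLINES ==
[[9,8],[12,0]]
[[9,8],[12,5],[13,0]]
[[1,11],[13,0]]
[[1,11],[13,2],[18,0]]
[[1,11],[13,2],[18,0],[38,11],[44,0]]
[[1,11],[13,2],[18,11],[35,0],[38,11],[44,0]]
[[1,11],[13,2],[18,11],[35,0],[38,11],[44,1],[46,0]]
[[1,11],[13,2],[18,11],[35,0],[38,11],[44,1],[46,0]]
[[1,11],[13,2],[18,11],[35,0],[37,11],[46,0]]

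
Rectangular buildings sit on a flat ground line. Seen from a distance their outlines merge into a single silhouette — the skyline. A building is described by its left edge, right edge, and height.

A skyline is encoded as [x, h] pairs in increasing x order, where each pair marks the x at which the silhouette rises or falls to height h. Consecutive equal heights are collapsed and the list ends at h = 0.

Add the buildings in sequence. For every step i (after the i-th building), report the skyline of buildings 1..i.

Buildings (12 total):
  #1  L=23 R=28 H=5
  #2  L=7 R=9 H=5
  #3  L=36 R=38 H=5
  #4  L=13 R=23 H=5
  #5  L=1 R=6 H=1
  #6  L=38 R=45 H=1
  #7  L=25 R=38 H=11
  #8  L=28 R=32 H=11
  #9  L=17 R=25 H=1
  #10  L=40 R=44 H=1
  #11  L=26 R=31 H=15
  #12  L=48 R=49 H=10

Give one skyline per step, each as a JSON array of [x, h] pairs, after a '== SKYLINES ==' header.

== SKYLINES ==
[[23,5],[28,0]]
[[7,5],[9,0],[23,5],[28,0]]
[[7,5],[9,0],[23,5],[28,0],[36,5],[38,0]]
[[7,5],[9,0],[13,5],[28,0],[36,5],[38,0]]
[[1,1],[6,0],[7,5],[9,0],[13,5],[28,0],[36,5],[38,0]]
[[1,1],[6,0],[7,5],[9,0],[13,5],[28,0],[36,5],[38,1],[45,0]]
[[1,1],[6,0],[7,5],[9,0],[13,5],[25,11],[38,1],[45,0]]
[[1,1],[6,0],[7,5],[9,0],[13,5],[25,11],[38,1],[45,0]]
[[1,1],[6,0],[7,5],[9,0],[13,5],[25,11],[38,1],[45,0]]
[[1,1],[6,0],[7,5],[9,0],[13,5],[25,11],[38,1],[45,0]]
[[1,1],[6,0],[7,5],[9,0],[13,5],[25,11],[26,15],[31,11],[38,1],[45,0]]
[[1,1],[6,0],[7,5],[9,0],[13,5],[25,11],[26,15],[31,11],[38,1],[45,0],[48,10],[49,0]]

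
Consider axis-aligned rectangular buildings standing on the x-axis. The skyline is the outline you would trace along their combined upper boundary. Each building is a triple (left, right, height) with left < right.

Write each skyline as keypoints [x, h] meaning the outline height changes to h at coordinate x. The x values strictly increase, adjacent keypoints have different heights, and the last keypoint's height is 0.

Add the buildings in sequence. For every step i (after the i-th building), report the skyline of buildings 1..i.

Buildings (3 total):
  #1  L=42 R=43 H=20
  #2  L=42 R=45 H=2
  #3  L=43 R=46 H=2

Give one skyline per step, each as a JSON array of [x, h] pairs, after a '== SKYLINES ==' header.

== SKYLINES ==
[[42,20],[43,0]]
[[42,20],[43,2],[45,0]]
[[42,20],[43,2],[46,0]]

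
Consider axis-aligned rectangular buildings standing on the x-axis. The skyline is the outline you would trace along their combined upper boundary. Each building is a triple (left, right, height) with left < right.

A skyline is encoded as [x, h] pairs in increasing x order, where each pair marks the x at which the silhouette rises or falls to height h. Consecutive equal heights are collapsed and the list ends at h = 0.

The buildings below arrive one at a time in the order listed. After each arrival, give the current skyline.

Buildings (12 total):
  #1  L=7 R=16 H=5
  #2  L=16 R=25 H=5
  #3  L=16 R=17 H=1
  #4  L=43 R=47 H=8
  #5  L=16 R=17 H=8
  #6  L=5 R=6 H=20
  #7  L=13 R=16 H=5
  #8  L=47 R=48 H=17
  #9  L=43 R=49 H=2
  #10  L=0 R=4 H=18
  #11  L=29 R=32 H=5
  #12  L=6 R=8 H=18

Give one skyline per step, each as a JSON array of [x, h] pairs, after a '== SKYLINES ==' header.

== SKYLINES ==
[[7,5],[16,0]]
[[7,5],[25,0]]
[[7,5],[25,0]]
[[7,5],[25,0],[43,8],[47,0]]
[[7,5],[16,8],[17,5],[25,0],[43,8],[47,0]]
[[5,20],[6,0],[7,5],[16,8],[17,5],[25,0],[43,8],[47,0]]
[[5,20],[6,0],[7,5],[16,8],[17,5],[25,0],[43,8],[47,0]]
[[5,20],[6,0],[7,5],[16,8],[17,5],[25,0],[43,8],[47,17],[48,0]]
[[5,20],[6,0],[7,5],[16,8],[17,5],[25,0],[43,8],[47,17],[48,2],[49,0]]
[[0,18],[4,0],[5,20],[6,0],[7,5],[16,8],[17,5],[25,0],[43,8],[47,17],[48,2],[49,0]]
[[0,18],[4,0],[5,20],[6,0],[7,5],[16,8],[17,5],[25,0],[29,5],[32,0],[43,8],[47,17],[48,2],[49,0]]
[[0,18],[4,0],[5,20],[6,18],[8,5],[16,8],[17,5],[25,0],[29,5],[32,0],[43,8],[47,17],[48,2],[49,0]]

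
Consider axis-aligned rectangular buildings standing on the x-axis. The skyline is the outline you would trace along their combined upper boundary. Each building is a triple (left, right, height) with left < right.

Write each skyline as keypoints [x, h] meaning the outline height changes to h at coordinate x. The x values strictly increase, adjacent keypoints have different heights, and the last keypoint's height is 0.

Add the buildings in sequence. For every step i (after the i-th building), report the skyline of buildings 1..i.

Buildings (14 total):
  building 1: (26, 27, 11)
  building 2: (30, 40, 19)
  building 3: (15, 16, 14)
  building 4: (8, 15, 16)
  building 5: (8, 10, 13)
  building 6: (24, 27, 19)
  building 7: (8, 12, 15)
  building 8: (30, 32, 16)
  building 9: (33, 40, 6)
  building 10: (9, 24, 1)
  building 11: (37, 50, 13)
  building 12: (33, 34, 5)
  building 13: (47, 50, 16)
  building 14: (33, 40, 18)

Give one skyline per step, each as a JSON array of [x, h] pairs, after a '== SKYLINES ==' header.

== SKYLINES ==
[[26,11],[27,0]]
[[26,11],[27,0],[30,19],[40,0]]
[[15,14],[16,0],[26,11],[27,0],[30,19],[40,0]]
[[8,16],[15,14],[16,0],[26,11],[27,0],[30,19],[40,0]]
[[8,16],[15,14],[16,0],[26,11],[27,0],[30,19],[40,0]]
[[8,16],[15,14],[16,0],[24,19],[27,0],[30,19],[40,0]]
[[8,16],[15,14],[16,0],[24,19],[27,0],[30,19],[40,0]]
[[8,16],[15,14],[16,0],[24,19],[27,0],[30,19],[40,0]]
[[8,16],[15,14],[16,0],[24,19],[27,0],[30,19],[40,0]]
[[8,16],[15,14],[16,1],[24,19],[27,0],[30,19],[40,0]]
[[8,16],[15,14],[16,1],[24,19],[27,0],[30,19],[40,13],[50,0]]
[[8,16],[15,14],[16,1],[24,19],[27,0],[30,19],[40,13],[50,0]]
[[8,16],[15,14],[16,1],[24,19],[27,0],[30,19],[40,13],[47,16],[50,0]]
[[8,16],[15,14],[16,1],[24,19],[27,0],[30,19],[40,13],[47,16],[50,0]]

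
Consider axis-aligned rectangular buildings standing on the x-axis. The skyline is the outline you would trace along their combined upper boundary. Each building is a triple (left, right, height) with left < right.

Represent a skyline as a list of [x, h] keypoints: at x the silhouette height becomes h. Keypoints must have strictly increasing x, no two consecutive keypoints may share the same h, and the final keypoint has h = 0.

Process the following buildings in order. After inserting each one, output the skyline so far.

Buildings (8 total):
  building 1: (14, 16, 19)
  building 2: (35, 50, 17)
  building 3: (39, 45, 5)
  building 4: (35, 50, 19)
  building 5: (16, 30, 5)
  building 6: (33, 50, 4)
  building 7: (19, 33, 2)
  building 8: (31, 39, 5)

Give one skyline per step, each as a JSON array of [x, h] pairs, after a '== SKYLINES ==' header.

== SKYLINES ==
[[14,19],[16,0]]
[[14,19],[16,0],[35,17],[50,0]]
[[14,19],[16,0],[35,17],[50,0]]
[[14,19],[16,0],[35,19],[50,0]]
[[14,19],[16,5],[30,0],[35,19],[50,0]]
[[14,19],[16,5],[30,0],[33,4],[35,19],[50,0]]
[[14,19],[16,5],[30,2],[33,4],[35,19],[50,0]]
[[14,19],[16,5],[30,2],[31,5],[35,19],[50,0]]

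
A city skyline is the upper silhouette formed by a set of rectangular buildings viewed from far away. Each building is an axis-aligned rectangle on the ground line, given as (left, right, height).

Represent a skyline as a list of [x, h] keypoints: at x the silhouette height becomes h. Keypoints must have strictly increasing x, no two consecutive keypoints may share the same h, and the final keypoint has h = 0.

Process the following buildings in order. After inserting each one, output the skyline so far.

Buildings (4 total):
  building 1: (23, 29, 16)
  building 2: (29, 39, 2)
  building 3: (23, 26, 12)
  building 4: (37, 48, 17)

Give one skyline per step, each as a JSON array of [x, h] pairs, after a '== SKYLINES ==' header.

== SKYLINES ==
[[23,16],[29,0]]
[[23,16],[29,2],[39,0]]
[[23,16],[29,2],[39,0]]
[[23,16],[29,2],[37,17],[48,0]]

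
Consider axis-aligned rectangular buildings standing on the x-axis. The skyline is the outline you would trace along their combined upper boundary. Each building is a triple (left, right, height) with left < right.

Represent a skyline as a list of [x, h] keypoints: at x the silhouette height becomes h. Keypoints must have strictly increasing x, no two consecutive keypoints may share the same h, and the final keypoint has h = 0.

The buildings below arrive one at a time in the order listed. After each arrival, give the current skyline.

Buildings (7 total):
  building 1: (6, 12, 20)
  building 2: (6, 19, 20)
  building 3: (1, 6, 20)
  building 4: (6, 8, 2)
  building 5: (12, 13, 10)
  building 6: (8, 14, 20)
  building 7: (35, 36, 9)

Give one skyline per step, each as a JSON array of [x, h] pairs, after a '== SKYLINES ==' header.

== SKYLINES ==
[[6,20],[12,0]]
[[6,20],[19,0]]
[[1,20],[19,0]]
[[1,20],[19,0]]
[[1,20],[19,0]]
[[1,20],[19,0]]
[[1,20],[19,0],[35,9],[36,0]]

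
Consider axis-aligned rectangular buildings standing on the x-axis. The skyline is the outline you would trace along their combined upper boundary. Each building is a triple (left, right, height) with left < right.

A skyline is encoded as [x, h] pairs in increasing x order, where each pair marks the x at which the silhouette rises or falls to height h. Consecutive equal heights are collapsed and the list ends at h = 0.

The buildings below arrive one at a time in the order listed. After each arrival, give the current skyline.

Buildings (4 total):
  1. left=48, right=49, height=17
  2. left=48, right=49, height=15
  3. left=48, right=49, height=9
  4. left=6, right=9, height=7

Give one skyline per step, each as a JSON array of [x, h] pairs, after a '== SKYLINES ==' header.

== SKYLINES ==
[[48,17],[49,0]]
[[48,17],[49,0]]
[[48,17],[49,0]]
[[6,7],[9,0],[48,17],[49,0]]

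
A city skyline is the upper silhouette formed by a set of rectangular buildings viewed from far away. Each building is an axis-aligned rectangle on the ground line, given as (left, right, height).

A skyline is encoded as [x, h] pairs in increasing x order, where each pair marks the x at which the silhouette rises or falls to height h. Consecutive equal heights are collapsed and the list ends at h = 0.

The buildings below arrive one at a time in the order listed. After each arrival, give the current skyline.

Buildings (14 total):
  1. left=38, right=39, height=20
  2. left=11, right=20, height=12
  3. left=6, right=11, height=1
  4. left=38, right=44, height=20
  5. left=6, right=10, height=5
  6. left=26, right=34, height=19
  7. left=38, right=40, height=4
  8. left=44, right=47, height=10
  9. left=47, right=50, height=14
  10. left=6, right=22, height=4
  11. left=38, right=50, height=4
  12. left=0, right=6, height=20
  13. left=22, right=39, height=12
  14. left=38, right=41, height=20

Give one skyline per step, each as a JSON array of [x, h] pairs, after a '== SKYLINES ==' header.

== SKYLINES ==
[[38,20],[39,0]]
[[11,12],[20,0],[38,20],[39,0]]
[[6,1],[11,12],[20,0],[38,20],[39,0]]
[[6,1],[11,12],[20,0],[38,20],[44,0]]
[[6,5],[10,1],[11,12],[20,0],[38,20],[44,0]]
[[6,5],[10,1],[11,12],[20,0],[26,19],[34,0],[38,20],[44,0]]
[[6,5],[10,1],[11,12],[20,0],[26,19],[34,0],[38,20],[44,0]]
[[6,5],[10,1],[11,12],[20,0],[26,19],[34,0],[38,20],[44,10],[47,0]]
[[6,5],[10,1],[11,12],[20,0],[26,19],[34,0],[38,20],[44,10],[47,14],[50,0]]
[[6,5],[10,4],[11,12],[20,4],[22,0],[26,19],[34,0],[38,20],[44,10],[47,14],[50,0]]
[[6,5],[10,4],[11,12],[20,4],[22,0],[26,19],[34,0],[38,20],[44,10],[47,14],[50,0]]
[[0,20],[6,5],[10,4],[11,12],[20,4],[22,0],[26,19],[34,0],[38,20],[44,10],[47,14],[50,0]]
[[0,20],[6,5],[10,4],[11,12],[20,4],[22,12],[26,19],[34,12],[38,20],[44,10],[47,14],[50,0]]
[[0,20],[6,5],[10,4],[11,12],[20,4],[22,12],[26,19],[34,12],[38,20],[44,10],[47,14],[50,0]]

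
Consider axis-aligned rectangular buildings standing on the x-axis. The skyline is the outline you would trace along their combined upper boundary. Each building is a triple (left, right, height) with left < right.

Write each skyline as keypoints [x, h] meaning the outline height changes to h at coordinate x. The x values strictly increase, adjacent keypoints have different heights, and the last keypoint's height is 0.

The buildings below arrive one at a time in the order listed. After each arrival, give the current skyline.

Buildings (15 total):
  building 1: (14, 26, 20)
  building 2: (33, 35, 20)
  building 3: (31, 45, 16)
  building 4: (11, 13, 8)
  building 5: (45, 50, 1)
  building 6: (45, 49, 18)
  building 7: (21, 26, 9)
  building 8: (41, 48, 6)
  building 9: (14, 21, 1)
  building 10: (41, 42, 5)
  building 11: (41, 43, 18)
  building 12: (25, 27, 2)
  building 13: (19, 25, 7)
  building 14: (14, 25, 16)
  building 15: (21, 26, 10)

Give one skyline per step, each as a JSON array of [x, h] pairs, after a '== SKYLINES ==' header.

== SKYLINES ==
[[14,20],[26,0]]
[[14,20],[26,0],[33,20],[35,0]]
[[14,20],[26,0],[31,16],[33,20],[35,16],[45,0]]
[[11,8],[13,0],[14,20],[26,0],[31,16],[33,20],[35,16],[45,0]]
[[11,8],[13,0],[14,20],[26,0],[31,16],[33,20],[35,16],[45,1],[50,0]]
[[11,8],[13,0],[14,20],[26,0],[31,16],[33,20],[35,16],[45,18],[49,1],[50,0]]
[[11,8],[13,0],[14,20],[26,0],[31,16],[33,20],[35,16],[45,18],[49,1],[50,0]]
[[11,8],[13,0],[14,20],[26,0],[31,16],[33,20],[35,16],[45,18],[49,1],[50,0]]
[[11,8],[13,0],[14,20],[26,0],[31,16],[33,20],[35,16],[45,18],[49,1],[50,0]]
[[11,8],[13,0],[14,20],[26,0],[31,16],[33,20],[35,16],[45,18],[49,1],[50,0]]
[[11,8],[13,0],[14,20],[26,0],[31,16],[33,20],[35,16],[41,18],[43,16],[45,18],[49,1],[50,0]]
[[11,8],[13,0],[14,20],[26,2],[27,0],[31,16],[33,20],[35,16],[41,18],[43,16],[45,18],[49,1],[50,0]]
[[11,8],[13,0],[14,20],[26,2],[27,0],[31,16],[33,20],[35,16],[41,18],[43,16],[45,18],[49,1],[50,0]]
[[11,8],[13,0],[14,20],[26,2],[27,0],[31,16],[33,20],[35,16],[41,18],[43,16],[45,18],[49,1],[50,0]]
[[11,8],[13,0],[14,20],[26,2],[27,0],[31,16],[33,20],[35,16],[41,18],[43,16],[45,18],[49,1],[50,0]]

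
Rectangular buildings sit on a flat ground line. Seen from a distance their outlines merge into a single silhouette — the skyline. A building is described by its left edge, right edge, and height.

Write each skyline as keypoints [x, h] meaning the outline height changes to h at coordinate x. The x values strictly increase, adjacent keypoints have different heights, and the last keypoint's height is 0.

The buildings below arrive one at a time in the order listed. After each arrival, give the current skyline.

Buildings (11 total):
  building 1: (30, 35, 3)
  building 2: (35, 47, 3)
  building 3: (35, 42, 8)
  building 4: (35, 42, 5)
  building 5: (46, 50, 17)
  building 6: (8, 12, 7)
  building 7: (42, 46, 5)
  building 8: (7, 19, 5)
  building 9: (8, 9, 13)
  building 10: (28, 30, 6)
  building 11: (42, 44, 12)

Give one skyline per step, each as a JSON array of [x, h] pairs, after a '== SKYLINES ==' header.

== SKYLINES ==
[[30,3],[35,0]]
[[30,3],[47,0]]
[[30,3],[35,8],[42,3],[47,0]]
[[30,3],[35,8],[42,3],[47,0]]
[[30,3],[35,8],[42,3],[46,17],[50,0]]
[[8,7],[12,0],[30,3],[35,8],[42,3],[46,17],[50,0]]
[[8,7],[12,0],[30,3],[35,8],[42,5],[46,17],[50,0]]
[[7,5],[8,7],[12,5],[19,0],[30,3],[35,8],[42,5],[46,17],[50,0]]
[[7,5],[8,13],[9,7],[12,5],[19,0],[30,3],[35,8],[42,5],[46,17],[50,0]]
[[7,5],[8,13],[9,7],[12,5],[19,0],[28,6],[30,3],[35,8],[42,5],[46,17],[50,0]]
[[7,5],[8,13],[9,7],[12,5],[19,0],[28,6],[30,3],[35,8],[42,12],[44,5],[46,17],[50,0]]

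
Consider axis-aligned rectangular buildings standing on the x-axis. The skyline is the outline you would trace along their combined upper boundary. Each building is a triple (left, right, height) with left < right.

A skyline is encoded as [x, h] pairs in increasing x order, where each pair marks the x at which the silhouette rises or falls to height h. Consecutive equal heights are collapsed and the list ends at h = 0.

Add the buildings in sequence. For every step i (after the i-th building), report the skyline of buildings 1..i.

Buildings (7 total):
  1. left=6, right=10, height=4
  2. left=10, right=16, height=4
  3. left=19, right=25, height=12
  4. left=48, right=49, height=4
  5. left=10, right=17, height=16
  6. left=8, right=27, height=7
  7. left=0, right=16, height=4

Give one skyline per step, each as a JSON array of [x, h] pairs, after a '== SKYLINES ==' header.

== SKYLINES ==
[[6,4],[10,0]]
[[6,4],[16,0]]
[[6,4],[16,0],[19,12],[25,0]]
[[6,4],[16,0],[19,12],[25,0],[48,4],[49,0]]
[[6,4],[10,16],[17,0],[19,12],[25,0],[48,4],[49,0]]
[[6,4],[8,7],[10,16],[17,7],[19,12],[25,7],[27,0],[48,4],[49,0]]
[[0,4],[8,7],[10,16],[17,7],[19,12],[25,7],[27,0],[48,4],[49,0]]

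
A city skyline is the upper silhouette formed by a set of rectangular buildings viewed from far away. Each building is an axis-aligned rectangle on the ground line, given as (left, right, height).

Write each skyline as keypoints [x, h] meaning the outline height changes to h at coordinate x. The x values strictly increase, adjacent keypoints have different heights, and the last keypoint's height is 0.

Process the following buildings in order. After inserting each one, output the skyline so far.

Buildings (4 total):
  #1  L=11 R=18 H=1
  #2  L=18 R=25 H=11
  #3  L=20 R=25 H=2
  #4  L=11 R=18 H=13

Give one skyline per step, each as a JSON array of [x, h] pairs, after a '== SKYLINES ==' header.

== SKYLINES ==
[[11,1],[18,0]]
[[11,1],[18,11],[25,0]]
[[11,1],[18,11],[25,0]]
[[11,13],[18,11],[25,0]]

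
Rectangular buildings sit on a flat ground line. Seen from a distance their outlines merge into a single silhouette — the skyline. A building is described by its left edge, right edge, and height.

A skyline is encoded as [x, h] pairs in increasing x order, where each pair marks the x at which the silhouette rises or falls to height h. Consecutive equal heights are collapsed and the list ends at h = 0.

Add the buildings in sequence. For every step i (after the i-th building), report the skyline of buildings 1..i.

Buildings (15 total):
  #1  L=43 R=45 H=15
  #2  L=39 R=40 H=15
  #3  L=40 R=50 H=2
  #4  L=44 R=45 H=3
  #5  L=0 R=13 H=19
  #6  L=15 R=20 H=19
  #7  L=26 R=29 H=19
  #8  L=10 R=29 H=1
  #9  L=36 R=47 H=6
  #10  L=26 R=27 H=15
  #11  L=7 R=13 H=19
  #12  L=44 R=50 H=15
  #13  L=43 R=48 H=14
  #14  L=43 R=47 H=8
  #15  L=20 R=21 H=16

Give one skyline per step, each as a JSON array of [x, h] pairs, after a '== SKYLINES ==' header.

== SKYLINES ==
[[43,15],[45,0]]
[[39,15],[40,0],[43,15],[45,0]]
[[39,15],[40,2],[43,15],[45,2],[50,0]]
[[39,15],[40,2],[43,15],[45,2],[50,0]]
[[0,19],[13,0],[39,15],[40,2],[43,15],[45,2],[50,0]]
[[0,19],[13,0],[15,19],[20,0],[39,15],[40,2],[43,15],[45,2],[50,0]]
[[0,19],[13,0],[15,19],[20,0],[26,19],[29,0],[39,15],[40,2],[43,15],[45,2],[50,0]]
[[0,19],[13,1],[15,19],[20,1],[26,19],[29,0],[39,15],[40,2],[43,15],[45,2],[50,0]]
[[0,19],[13,1],[15,19],[20,1],[26,19],[29,0],[36,6],[39,15],[40,6],[43,15],[45,6],[47,2],[50,0]]
[[0,19],[13,1],[15,19],[20,1],[26,19],[29,0],[36,6],[39,15],[40,6],[43,15],[45,6],[47,2],[50,0]]
[[0,19],[13,1],[15,19],[20,1],[26,19],[29,0],[36,6],[39,15],[40,6],[43,15],[45,6],[47,2],[50,0]]
[[0,19],[13,1],[15,19],[20,1],[26,19],[29,0],[36,6],[39,15],[40,6],[43,15],[50,0]]
[[0,19],[13,1],[15,19],[20,1],[26,19],[29,0],[36,6],[39,15],[40,6],[43,15],[50,0]]
[[0,19],[13,1],[15,19],[20,1],[26,19],[29,0],[36,6],[39,15],[40,6],[43,15],[50,0]]
[[0,19],[13,1],[15,19],[20,16],[21,1],[26,19],[29,0],[36,6],[39,15],[40,6],[43,15],[50,0]]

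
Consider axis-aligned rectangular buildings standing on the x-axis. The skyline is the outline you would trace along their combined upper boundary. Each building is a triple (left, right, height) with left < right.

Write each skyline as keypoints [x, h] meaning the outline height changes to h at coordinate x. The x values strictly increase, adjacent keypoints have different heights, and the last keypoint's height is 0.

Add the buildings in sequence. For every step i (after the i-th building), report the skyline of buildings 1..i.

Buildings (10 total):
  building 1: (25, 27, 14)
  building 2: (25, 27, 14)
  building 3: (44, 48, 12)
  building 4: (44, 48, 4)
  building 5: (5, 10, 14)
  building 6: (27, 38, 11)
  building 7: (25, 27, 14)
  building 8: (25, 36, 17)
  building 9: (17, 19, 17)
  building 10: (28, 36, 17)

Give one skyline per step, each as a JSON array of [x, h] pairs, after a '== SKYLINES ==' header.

== SKYLINES ==
[[25,14],[27,0]]
[[25,14],[27,0]]
[[25,14],[27,0],[44,12],[48,0]]
[[25,14],[27,0],[44,12],[48,0]]
[[5,14],[10,0],[25,14],[27,0],[44,12],[48,0]]
[[5,14],[10,0],[25,14],[27,11],[38,0],[44,12],[48,0]]
[[5,14],[10,0],[25,14],[27,11],[38,0],[44,12],[48,0]]
[[5,14],[10,0],[25,17],[36,11],[38,0],[44,12],[48,0]]
[[5,14],[10,0],[17,17],[19,0],[25,17],[36,11],[38,0],[44,12],[48,0]]
[[5,14],[10,0],[17,17],[19,0],[25,17],[36,11],[38,0],[44,12],[48,0]]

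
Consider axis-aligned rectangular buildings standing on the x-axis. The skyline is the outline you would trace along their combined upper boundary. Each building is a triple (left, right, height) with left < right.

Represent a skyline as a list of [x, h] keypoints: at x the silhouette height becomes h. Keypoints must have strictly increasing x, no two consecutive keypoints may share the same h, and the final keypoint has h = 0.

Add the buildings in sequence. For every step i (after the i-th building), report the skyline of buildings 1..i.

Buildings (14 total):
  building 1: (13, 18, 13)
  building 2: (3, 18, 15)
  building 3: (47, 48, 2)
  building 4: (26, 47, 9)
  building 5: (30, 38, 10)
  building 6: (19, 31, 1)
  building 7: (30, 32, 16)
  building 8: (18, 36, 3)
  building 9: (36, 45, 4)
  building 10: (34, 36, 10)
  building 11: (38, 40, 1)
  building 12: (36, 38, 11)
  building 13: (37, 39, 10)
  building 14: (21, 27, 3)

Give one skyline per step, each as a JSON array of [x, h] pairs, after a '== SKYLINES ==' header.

== SKYLINES ==
[[13,13],[18,0]]
[[3,15],[18,0]]
[[3,15],[18,0],[47,2],[48,0]]
[[3,15],[18,0],[26,9],[47,2],[48,0]]
[[3,15],[18,0],[26,9],[30,10],[38,9],[47,2],[48,0]]
[[3,15],[18,0],[19,1],[26,9],[30,10],[38,9],[47,2],[48,0]]
[[3,15],[18,0],[19,1],[26,9],[30,16],[32,10],[38,9],[47,2],[48,0]]
[[3,15],[18,3],[26,9],[30,16],[32,10],[38,9],[47,2],[48,0]]
[[3,15],[18,3],[26,9],[30,16],[32,10],[38,9],[47,2],[48,0]]
[[3,15],[18,3],[26,9],[30,16],[32,10],[38,9],[47,2],[48,0]]
[[3,15],[18,3],[26,9],[30,16],[32,10],[38,9],[47,2],[48,0]]
[[3,15],[18,3],[26,9],[30,16],[32,10],[36,11],[38,9],[47,2],[48,0]]
[[3,15],[18,3],[26,9],[30,16],[32,10],[36,11],[38,10],[39,9],[47,2],[48,0]]
[[3,15],[18,3],[26,9],[30,16],[32,10],[36,11],[38,10],[39,9],[47,2],[48,0]]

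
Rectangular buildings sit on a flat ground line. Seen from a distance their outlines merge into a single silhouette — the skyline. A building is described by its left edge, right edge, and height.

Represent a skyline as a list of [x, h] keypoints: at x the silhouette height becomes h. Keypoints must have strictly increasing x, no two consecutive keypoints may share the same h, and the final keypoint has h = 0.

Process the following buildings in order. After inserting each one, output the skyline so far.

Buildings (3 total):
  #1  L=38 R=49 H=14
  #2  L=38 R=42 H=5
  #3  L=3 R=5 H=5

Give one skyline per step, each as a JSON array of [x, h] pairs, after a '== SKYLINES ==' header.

== SKYLINES ==
[[38,14],[49,0]]
[[38,14],[49,0]]
[[3,5],[5,0],[38,14],[49,0]]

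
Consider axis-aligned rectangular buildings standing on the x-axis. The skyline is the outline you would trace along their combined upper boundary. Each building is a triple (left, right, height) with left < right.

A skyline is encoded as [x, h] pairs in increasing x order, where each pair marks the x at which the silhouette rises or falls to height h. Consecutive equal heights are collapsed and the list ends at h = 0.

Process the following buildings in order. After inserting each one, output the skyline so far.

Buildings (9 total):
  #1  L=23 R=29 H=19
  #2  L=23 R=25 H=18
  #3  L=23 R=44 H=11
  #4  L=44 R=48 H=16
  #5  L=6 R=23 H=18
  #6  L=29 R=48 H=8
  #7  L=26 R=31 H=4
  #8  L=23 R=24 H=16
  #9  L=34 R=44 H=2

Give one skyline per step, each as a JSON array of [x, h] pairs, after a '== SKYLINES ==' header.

== SKYLINES ==
[[23,19],[29,0]]
[[23,19],[29,0]]
[[23,19],[29,11],[44,0]]
[[23,19],[29,11],[44,16],[48,0]]
[[6,18],[23,19],[29,11],[44,16],[48,0]]
[[6,18],[23,19],[29,11],[44,16],[48,0]]
[[6,18],[23,19],[29,11],[44,16],[48,0]]
[[6,18],[23,19],[29,11],[44,16],[48,0]]
[[6,18],[23,19],[29,11],[44,16],[48,0]]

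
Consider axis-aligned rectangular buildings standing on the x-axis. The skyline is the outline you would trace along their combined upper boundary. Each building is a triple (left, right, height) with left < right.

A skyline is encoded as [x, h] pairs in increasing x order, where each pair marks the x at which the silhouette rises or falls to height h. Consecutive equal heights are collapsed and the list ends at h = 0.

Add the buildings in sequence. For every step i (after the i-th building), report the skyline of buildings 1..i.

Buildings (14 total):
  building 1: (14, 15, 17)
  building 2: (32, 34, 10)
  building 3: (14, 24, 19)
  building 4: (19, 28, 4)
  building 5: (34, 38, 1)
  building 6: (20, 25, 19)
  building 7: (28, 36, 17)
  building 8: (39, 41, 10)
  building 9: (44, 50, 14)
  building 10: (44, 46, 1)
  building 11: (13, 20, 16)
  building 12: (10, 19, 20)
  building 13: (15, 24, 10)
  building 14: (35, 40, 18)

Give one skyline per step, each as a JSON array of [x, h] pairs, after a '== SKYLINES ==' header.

== SKYLINES ==
[[14,17],[15,0]]
[[14,17],[15,0],[32,10],[34,0]]
[[14,19],[24,0],[32,10],[34,0]]
[[14,19],[24,4],[28,0],[32,10],[34,0]]
[[14,19],[24,4],[28,0],[32,10],[34,1],[38,0]]
[[14,19],[25,4],[28,0],[32,10],[34,1],[38,0]]
[[14,19],[25,4],[28,17],[36,1],[38,0]]
[[14,19],[25,4],[28,17],[36,1],[38,0],[39,10],[41,0]]
[[14,19],[25,4],[28,17],[36,1],[38,0],[39,10],[41,0],[44,14],[50,0]]
[[14,19],[25,4],[28,17],[36,1],[38,0],[39,10],[41,0],[44,14],[50,0]]
[[13,16],[14,19],[25,4],[28,17],[36,1],[38,0],[39,10],[41,0],[44,14],[50,0]]
[[10,20],[19,19],[25,4],[28,17],[36,1],[38,0],[39,10],[41,0],[44,14],[50,0]]
[[10,20],[19,19],[25,4],[28,17],[36,1],[38,0],[39,10],[41,0],[44,14],[50,0]]
[[10,20],[19,19],[25,4],[28,17],[35,18],[40,10],[41,0],[44,14],[50,0]]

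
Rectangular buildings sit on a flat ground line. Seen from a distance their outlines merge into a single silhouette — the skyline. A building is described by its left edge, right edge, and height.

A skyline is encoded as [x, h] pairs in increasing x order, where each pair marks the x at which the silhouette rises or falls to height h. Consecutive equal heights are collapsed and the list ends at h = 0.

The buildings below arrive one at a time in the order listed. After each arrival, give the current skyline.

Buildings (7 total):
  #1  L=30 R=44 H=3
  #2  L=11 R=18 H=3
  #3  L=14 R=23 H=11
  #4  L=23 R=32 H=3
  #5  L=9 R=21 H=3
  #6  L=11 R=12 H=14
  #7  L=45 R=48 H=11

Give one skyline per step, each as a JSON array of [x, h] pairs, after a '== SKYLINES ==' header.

== SKYLINES ==
[[30,3],[44,0]]
[[11,3],[18,0],[30,3],[44,0]]
[[11,3],[14,11],[23,0],[30,3],[44,0]]
[[11,3],[14,11],[23,3],[44,0]]
[[9,3],[14,11],[23,3],[44,0]]
[[9,3],[11,14],[12,3],[14,11],[23,3],[44,0]]
[[9,3],[11,14],[12,3],[14,11],[23,3],[44,0],[45,11],[48,0]]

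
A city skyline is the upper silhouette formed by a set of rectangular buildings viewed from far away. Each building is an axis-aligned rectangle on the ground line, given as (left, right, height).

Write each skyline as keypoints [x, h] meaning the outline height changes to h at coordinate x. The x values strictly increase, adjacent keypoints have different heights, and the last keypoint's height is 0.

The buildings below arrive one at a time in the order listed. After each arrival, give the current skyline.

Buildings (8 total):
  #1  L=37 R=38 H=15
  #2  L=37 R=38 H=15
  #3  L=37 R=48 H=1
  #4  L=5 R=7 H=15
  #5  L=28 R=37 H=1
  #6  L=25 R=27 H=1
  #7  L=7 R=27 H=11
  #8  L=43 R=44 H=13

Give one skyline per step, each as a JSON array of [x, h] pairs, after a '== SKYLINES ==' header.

== SKYLINES ==
[[37,15],[38,0]]
[[37,15],[38,0]]
[[37,15],[38,1],[48,0]]
[[5,15],[7,0],[37,15],[38,1],[48,0]]
[[5,15],[7,0],[28,1],[37,15],[38,1],[48,0]]
[[5,15],[7,0],[25,1],[27,0],[28,1],[37,15],[38,1],[48,0]]
[[5,15],[7,11],[27,0],[28,1],[37,15],[38,1],[48,0]]
[[5,15],[7,11],[27,0],[28,1],[37,15],[38,1],[43,13],[44,1],[48,0]]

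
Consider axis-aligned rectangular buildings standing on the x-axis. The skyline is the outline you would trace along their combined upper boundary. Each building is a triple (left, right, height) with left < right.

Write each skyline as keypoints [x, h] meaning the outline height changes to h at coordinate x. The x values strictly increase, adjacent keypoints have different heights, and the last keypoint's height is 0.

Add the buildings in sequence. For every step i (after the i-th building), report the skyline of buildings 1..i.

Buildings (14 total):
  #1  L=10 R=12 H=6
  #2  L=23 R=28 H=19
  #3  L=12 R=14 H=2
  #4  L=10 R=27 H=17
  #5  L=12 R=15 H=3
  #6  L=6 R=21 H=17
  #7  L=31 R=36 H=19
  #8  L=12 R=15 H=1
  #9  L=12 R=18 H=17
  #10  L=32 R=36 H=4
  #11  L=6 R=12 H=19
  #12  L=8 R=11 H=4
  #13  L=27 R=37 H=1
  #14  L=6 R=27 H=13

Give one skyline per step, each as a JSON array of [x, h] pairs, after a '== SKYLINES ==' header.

== SKYLINES ==
[[10,6],[12,0]]
[[10,6],[12,0],[23,19],[28,0]]
[[10,6],[12,2],[14,0],[23,19],[28,0]]
[[10,17],[23,19],[28,0]]
[[10,17],[23,19],[28,0]]
[[6,17],[23,19],[28,0]]
[[6,17],[23,19],[28,0],[31,19],[36,0]]
[[6,17],[23,19],[28,0],[31,19],[36,0]]
[[6,17],[23,19],[28,0],[31,19],[36,0]]
[[6,17],[23,19],[28,0],[31,19],[36,0]]
[[6,19],[12,17],[23,19],[28,0],[31,19],[36,0]]
[[6,19],[12,17],[23,19],[28,0],[31,19],[36,0]]
[[6,19],[12,17],[23,19],[28,1],[31,19],[36,1],[37,0]]
[[6,19],[12,17],[23,19],[28,1],[31,19],[36,1],[37,0]]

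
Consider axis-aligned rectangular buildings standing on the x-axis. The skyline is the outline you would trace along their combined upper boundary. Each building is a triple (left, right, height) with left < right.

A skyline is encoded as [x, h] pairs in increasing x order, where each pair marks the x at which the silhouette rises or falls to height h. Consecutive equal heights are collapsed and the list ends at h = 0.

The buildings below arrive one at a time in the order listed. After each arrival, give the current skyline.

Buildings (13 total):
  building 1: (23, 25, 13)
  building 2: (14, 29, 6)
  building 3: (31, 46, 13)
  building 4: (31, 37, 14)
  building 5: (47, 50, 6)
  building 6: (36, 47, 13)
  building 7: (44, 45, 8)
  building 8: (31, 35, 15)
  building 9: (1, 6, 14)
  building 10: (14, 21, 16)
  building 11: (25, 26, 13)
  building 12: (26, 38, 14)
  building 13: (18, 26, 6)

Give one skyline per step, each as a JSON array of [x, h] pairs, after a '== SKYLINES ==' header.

== SKYLINES ==
[[23,13],[25,0]]
[[14,6],[23,13],[25,6],[29,0]]
[[14,6],[23,13],[25,6],[29,0],[31,13],[46,0]]
[[14,6],[23,13],[25,6],[29,0],[31,14],[37,13],[46,0]]
[[14,6],[23,13],[25,6],[29,0],[31,14],[37,13],[46,0],[47,6],[50,0]]
[[14,6],[23,13],[25,6],[29,0],[31,14],[37,13],[47,6],[50,0]]
[[14,6],[23,13],[25,6],[29,0],[31,14],[37,13],[47,6],[50,0]]
[[14,6],[23,13],[25,6],[29,0],[31,15],[35,14],[37,13],[47,6],[50,0]]
[[1,14],[6,0],[14,6],[23,13],[25,6],[29,0],[31,15],[35,14],[37,13],[47,6],[50,0]]
[[1,14],[6,0],[14,16],[21,6],[23,13],[25,6],[29,0],[31,15],[35,14],[37,13],[47,6],[50,0]]
[[1,14],[6,0],[14,16],[21,6],[23,13],[26,6],[29,0],[31,15],[35,14],[37,13],[47,6],[50,0]]
[[1,14],[6,0],[14,16],[21,6],[23,13],[26,14],[31,15],[35,14],[38,13],[47,6],[50,0]]
[[1,14],[6,0],[14,16],[21,6],[23,13],[26,14],[31,15],[35,14],[38,13],[47,6],[50,0]]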